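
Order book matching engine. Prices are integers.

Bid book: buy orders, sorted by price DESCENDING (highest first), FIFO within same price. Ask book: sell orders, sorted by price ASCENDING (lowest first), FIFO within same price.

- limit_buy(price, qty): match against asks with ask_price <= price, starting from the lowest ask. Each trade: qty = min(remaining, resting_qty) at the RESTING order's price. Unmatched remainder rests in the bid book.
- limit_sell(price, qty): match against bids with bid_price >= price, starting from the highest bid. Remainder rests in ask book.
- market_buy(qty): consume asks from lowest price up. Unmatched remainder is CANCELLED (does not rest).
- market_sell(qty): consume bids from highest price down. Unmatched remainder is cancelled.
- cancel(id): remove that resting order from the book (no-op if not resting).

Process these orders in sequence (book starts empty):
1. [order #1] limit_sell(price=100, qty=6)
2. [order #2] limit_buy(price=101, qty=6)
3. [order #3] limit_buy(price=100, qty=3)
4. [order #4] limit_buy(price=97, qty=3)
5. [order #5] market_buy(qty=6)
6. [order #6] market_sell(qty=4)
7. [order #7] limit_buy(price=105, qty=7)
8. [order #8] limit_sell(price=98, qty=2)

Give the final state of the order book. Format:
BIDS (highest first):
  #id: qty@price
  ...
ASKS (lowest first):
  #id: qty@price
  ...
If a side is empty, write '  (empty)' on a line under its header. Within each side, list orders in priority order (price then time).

Answer: BIDS (highest first):
  #7: 5@105
  #4: 2@97
ASKS (lowest first):
  (empty)

Derivation:
After op 1 [order #1] limit_sell(price=100, qty=6): fills=none; bids=[-] asks=[#1:6@100]
After op 2 [order #2] limit_buy(price=101, qty=6): fills=#2x#1:6@100; bids=[-] asks=[-]
After op 3 [order #3] limit_buy(price=100, qty=3): fills=none; bids=[#3:3@100] asks=[-]
After op 4 [order #4] limit_buy(price=97, qty=3): fills=none; bids=[#3:3@100 #4:3@97] asks=[-]
After op 5 [order #5] market_buy(qty=6): fills=none; bids=[#3:3@100 #4:3@97] asks=[-]
After op 6 [order #6] market_sell(qty=4): fills=#3x#6:3@100 #4x#6:1@97; bids=[#4:2@97] asks=[-]
After op 7 [order #7] limit_buy(price=105, qty=7): fills=none; bids=[#7:7@105 #4:2@97] asks=[-]
After op 8 [order #8] limit_sell(price=98, qty=2): fills=#7x#8:2@105; bids=[#7:5@105 #4:2@97] asks=[-]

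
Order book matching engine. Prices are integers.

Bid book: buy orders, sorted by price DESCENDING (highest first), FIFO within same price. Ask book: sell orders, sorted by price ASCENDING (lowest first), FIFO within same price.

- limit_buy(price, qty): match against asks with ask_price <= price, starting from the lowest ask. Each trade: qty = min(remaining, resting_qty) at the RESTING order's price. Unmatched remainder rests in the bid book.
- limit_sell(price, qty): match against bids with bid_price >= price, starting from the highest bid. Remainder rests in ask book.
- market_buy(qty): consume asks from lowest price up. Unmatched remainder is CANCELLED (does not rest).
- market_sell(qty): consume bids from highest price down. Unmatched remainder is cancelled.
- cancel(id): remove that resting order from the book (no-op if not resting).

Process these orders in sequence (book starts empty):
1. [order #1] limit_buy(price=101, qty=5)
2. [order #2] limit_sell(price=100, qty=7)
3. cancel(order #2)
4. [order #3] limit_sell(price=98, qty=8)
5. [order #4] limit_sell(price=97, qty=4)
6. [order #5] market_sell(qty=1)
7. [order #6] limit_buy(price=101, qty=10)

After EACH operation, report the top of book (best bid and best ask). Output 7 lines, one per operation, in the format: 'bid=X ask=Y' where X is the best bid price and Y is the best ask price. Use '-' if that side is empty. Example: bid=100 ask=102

Answer: bid=101 ask=-
bid=- ask=100
bid=- ask=-
bid=- ask=98
bid=- ask=97
bid=- ask=97
bid=- ask=98

Derivation:
After op 1 [order #1] limit_buy(price=101, qty=5): fills=none; bids=[#1:5@101] asks=[-]
After op 2 [order #2] limit_sell(price=100, qty=7): fills=#1x#2:5@101; bids=[-] asks=[#2:2@100]
After op 3 cancel(order #2): fills=none; bids=[-] asks=[-]
After op 4 [order #3] limit_sell(price=98, qty=8): fills=none; bids=[-] asks=[#3:8@98]
After op 5 [order #4] limit_sell(price=97, qty=4): fills=none; bids=[-] asks=[#4:4@97 #3:8@98]
After op 6 [order #5] market_sell(qty=1): fills=none; bids=[-] asks=[#4:4@97 #3:8@98]
After op 7 [order #6] limit_buy(price=101, qty=10): fills=#6x#4:4@97 #6x#3:6@98; bids=[-] asks=[#3:2@98]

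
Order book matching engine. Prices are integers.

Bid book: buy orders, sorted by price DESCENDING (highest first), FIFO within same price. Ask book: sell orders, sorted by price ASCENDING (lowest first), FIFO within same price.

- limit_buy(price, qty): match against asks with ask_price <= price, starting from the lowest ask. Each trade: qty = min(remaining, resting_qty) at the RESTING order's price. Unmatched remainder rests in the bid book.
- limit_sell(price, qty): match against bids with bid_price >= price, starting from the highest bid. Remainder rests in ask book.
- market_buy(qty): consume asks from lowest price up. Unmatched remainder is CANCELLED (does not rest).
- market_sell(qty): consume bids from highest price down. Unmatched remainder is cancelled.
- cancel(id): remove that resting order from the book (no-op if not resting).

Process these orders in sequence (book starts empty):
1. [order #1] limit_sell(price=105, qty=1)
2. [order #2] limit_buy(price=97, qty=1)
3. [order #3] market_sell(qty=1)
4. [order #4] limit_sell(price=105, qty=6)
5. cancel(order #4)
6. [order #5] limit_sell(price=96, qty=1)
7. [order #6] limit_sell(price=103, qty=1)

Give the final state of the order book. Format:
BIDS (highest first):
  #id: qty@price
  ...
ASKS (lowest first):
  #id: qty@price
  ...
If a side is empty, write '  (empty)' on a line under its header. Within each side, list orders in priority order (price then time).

Answer: BIDS (highest first):
  (empty)
ASKS (lowest first):
  #5: 1@96
  #6: 1@103
  #1: 1@105

Derivation:
After op 1 [order #1] limit_sell(price=105, qty=1): fills=none; bids=[-] asks=[#1:1@105]
After op 2 [order #2] limit_buy(price=97, qty=1): fills=none; bids=[#2:1@97] asks=[#1:1@105]
After op 3 [order #3] market_sell(qty=1): fills=#2x#3:1@97; bids=[-] asks=[#1:1@105]
After op 4 [order #4] limit_sell(price=105, qty=6): fills=none; bids=[-] asks=[#1:1@105 #4:6@105]
After op 5 cancel(order #4): fills=none; bids=[-] asks=[#1:1@105]
After op 6 [order #5] limit_sell(price=96, qty=1): fills=none; bids=[-] asks=[#5:1@96 #1:1@105]
After op 7 [order #6] limit_sell(price=103, qty=1): fills=none; bids=[-] asks=[#5:1@96 #6:1@103 #1:1@105]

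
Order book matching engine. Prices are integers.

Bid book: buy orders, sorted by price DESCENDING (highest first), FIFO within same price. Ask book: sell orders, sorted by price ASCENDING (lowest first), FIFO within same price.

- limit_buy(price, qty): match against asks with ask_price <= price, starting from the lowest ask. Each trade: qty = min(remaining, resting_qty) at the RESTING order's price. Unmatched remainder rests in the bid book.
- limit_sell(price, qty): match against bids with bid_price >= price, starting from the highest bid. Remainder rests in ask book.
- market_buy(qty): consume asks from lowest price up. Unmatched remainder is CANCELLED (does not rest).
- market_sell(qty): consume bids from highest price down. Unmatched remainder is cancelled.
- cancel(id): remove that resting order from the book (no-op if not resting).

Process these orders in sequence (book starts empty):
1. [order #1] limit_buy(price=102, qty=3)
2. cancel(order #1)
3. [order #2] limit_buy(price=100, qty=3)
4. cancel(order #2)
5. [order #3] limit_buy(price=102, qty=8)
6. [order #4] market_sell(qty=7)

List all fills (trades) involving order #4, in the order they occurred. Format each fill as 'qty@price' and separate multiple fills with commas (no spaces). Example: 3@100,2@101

Answer: 7@102

Derivation:
After op 1 [order #1] limit_buy(price=102, qty=3): fills=none; bids=[#1:3@102] asks=[-]
After op 2 cancel(order #1): fills=none; bids=[-] asks=[-]
After op 3 [order #2] limit_buy(price=100, qty=3): fills=none; bids=[#2:3@100] asks=[-]
After op 4 cancel(order #2): fills=none; bids=[-] asks=[-]
After op 5 [order #3] limit_buy(price=102, qty=8): fills=none; bids=[#3:8@102] asks=[-]
After op 6 [order #4] market_sell(qty=7): fills=#3x#4:7@102; bids=[#3:1@102] asks=[-]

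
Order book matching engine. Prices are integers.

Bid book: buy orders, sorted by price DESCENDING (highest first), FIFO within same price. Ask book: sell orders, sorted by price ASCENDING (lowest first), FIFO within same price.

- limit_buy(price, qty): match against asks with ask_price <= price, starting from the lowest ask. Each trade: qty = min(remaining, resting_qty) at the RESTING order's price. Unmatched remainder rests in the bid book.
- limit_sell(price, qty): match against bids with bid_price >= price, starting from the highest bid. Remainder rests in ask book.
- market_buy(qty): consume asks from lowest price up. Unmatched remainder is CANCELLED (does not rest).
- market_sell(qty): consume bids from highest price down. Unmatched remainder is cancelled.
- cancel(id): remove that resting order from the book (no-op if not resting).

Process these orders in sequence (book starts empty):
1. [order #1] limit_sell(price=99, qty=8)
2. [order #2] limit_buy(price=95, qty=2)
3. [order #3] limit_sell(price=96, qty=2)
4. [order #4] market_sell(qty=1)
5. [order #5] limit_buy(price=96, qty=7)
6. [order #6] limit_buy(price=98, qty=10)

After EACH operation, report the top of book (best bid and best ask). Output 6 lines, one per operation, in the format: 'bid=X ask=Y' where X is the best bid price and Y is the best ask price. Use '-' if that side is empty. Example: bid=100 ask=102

After op 1 [order #1] limit_sell(price=99, qty=8): fills=none; bids=[-] asks=[#1:8@99]
After op 2 [order #2] limit_buy(price=95, qty=2): fills=none; bids=[#2:2@95] asks=[#1:8@99]
After op 3 [order #3] limit_sell(price=96, qty=2): fills=none; bids=[#2:2@95] asks=[#3:2@96 #1:8@99]
After op 4 [order #4] market_sell(qty=1): fills=#2x#4:1@95; bids=[#2:1@95] asks=[#3:2@96 #1:8@99]
After op 5 [order #5] limit_buy(price=96, qty=7): fills=#5x#3:2@96; bids=[#5:5@96 #2:1@95] asks=[#1:8@99]
After op 6 [order #6] limit_buy(price=98, qty=10): fills=none; bids=[#6:10@98 #5:5@96 #2:1@95] asks=[#1:8@99]

Answer: bid=- ask=99
bid=95 ask=99
bid=95 ask=96
bid=95 ask=96
bid=96 ask=99
bid=98 ask=99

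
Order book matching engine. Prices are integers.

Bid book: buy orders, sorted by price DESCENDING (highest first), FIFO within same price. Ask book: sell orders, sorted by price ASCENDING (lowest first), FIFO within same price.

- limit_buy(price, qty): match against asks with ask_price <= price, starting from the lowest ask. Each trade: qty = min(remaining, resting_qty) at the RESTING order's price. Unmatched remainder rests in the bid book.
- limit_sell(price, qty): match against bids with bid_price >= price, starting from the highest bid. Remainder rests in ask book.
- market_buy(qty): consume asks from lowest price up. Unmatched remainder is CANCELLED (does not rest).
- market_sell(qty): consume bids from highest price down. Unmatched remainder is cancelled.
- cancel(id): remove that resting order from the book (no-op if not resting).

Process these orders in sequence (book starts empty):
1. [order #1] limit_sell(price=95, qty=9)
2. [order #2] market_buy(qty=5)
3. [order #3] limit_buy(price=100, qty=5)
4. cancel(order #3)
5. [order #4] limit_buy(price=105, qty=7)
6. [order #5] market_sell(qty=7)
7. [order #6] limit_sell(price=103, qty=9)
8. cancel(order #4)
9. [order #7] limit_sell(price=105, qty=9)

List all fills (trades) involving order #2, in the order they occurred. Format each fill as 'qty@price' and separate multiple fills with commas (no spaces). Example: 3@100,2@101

Answer: 5@95

Derivation:
After op 1 [order #1] limit_sell(price=95, qty=9): fills=none; bids=[-] asks=[#1:9@95]
After op 2 [order #2] market_buy(qty=5): fills=#2x#1:5@95; bids=[-] asks=[#1:4@95]
After op 3 [order #3] limit_buy(price=100, qty=5): fills=#3x#1:4@95; bids=[#3:1@100] asks=[-]
After op 4 cancel(order #3): fills=none; bids=[-] asks=[-]
After op 5 [order #4] limit_buy(price=105, qty=7): fills=none; bids=[#4:7@105] asks=[-]
After op 6 [order #5] market_sell(qty=7): fills=#4x#5:7@105; bids=[-] asks=[-]
After op 7 [order #6] limit_sell(price=103, qty=9): fills=none; bids=[-] asks=[#6:9@103]
After op 8 cancel(order #4): fills=none; bids=[-] asks=[#6:9@103]
After op 9 [order #7] limit_sell(price=105, qty=9): fills=none; bids=[-] asks=[#6:9@103 #7:9@105]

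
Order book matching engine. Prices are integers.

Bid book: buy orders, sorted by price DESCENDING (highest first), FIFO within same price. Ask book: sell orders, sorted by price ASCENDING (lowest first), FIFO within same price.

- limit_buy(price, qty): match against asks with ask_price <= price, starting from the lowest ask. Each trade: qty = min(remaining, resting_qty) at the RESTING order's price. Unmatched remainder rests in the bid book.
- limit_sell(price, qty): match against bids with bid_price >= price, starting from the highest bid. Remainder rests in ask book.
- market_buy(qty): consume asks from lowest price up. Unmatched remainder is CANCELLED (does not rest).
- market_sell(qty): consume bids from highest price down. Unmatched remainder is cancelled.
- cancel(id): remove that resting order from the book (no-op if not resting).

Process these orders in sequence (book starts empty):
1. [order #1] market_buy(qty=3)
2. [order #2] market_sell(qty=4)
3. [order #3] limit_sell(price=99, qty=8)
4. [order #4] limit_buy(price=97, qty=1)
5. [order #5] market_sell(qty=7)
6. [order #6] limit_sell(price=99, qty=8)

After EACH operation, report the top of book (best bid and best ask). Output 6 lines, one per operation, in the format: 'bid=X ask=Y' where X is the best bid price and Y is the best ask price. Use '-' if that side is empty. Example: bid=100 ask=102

Answer: bid=- ask=-
bid=- ask=-
bid=- ask=99
bid=97 ask=99
bid=- ask=99
bid=- ask=99

Derivation:
After op 1 [order #1] market_buy(qty=3): fills=none; bids=[-] asks=[-]
After op 2 [order #2] market_sell(qty=4): fills=none; bids=[-] asks=[-]
After op 3 [order #3] limit_sell(price=99, qty=8): fills=none; bids=[-] asks=[#3:8@99]
After op 4 [order #4] limit_buy(price=97, qty=1): fills=none; bids=[#4:1@97] asks=[#3:8@99]
After op 5 [order #5] market_sell(qty=7): fills=#4x#5:1@97; bids=[-] asks=[#3:8@99]
After op 6 [order #6] limit_sell(price=99, qty=8): fills=none; bids=[-] asks=[#3:8@99 #6:8@99]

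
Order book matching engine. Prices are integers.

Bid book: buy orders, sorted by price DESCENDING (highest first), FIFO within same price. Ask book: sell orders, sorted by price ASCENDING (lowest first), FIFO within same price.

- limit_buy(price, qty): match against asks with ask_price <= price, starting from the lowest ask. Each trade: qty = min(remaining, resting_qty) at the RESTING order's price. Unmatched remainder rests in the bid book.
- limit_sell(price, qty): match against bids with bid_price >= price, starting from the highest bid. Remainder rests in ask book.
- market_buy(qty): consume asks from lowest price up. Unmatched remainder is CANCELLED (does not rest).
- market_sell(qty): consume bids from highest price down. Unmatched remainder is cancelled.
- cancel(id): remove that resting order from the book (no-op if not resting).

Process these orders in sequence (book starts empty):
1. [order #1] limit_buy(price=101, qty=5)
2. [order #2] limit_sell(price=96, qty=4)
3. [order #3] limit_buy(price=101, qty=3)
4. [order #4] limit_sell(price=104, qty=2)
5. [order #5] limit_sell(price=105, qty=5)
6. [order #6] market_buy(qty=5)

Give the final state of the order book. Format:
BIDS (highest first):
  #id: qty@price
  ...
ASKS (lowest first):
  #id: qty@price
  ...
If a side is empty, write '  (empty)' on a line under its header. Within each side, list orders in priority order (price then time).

After op 1 [order #1] limit_buy(price=101, qty=5): fills=none; bids=[#1:5@101] asks=[-]
After op 2 [order #2] limit_sell(price=96, qty=4): fills=#1x#2:4@101; bids=[#1:1@101] asks=[-]
After op 3 [order #3] limit_buy(price=101, qty=3): fills=none; bids=[#1:1@101 #3:3@101] asks=[-]
After op 4 [order #4] limit_sell(price=104, qty=2): fills=none; bids=[#1:1@101 #3:3@101] asks=[#4:2@104]
After op 5 [order #5] limit_sell(price=105, qty=5): fills=none; bids=[#1:1@101 #3:3@101] asks=[#4:2@104 #5:5@105]
After op 6 [order #6] market_buy(qty=5): fills=#6x#4:2@104 #6x#5:3@105; bids=[#1:1@101 #3:3@101] asks=[#5:2@105]

Answer: BIDS (highest first):
  #1: 1@101
  #3: 3@101
ASKS (lowest first):
  #5: 2@105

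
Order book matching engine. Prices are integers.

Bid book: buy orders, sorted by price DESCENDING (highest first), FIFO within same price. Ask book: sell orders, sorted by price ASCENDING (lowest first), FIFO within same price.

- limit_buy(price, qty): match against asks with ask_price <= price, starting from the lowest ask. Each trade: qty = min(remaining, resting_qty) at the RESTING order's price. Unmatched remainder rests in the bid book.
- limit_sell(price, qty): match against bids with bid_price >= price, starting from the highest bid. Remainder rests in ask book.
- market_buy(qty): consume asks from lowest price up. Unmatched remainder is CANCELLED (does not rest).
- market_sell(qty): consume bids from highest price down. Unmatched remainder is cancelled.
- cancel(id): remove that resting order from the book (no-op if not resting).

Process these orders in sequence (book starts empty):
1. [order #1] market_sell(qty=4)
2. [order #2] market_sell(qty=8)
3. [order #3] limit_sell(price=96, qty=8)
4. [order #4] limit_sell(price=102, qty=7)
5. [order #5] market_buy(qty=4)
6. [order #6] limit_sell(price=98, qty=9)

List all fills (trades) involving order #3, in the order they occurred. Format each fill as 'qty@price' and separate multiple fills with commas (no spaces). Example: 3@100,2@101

After op 1 [order #1] market_sell(qty=4): fills=none; bids=[-] asks=[-]
After op 2 [order #2] market_sell(qty=8): fills=none; bids=[-] asks=[-]
After op 3 [order #3] limit_sell(price=96, qty=8): fills=none; bids=[-] asks=[#3:8@96]
After op 4 [order #4] limit_sell(price=102, qty=7): fills=none; bids=[-] asks=[#3:8@96 #4:7@102]
After op 5 [order #5] market_buy(qty=4): fills=#5x#3:4@96; bids=[-] asks=[#3:4@96 #4:7@102]
After op 6 [order #6] limit_sell(price=98, qty=9): fills=none; bids=[-] asks=[#3:4@96 #6:9@98 #4:7@102]

Answer: 4@96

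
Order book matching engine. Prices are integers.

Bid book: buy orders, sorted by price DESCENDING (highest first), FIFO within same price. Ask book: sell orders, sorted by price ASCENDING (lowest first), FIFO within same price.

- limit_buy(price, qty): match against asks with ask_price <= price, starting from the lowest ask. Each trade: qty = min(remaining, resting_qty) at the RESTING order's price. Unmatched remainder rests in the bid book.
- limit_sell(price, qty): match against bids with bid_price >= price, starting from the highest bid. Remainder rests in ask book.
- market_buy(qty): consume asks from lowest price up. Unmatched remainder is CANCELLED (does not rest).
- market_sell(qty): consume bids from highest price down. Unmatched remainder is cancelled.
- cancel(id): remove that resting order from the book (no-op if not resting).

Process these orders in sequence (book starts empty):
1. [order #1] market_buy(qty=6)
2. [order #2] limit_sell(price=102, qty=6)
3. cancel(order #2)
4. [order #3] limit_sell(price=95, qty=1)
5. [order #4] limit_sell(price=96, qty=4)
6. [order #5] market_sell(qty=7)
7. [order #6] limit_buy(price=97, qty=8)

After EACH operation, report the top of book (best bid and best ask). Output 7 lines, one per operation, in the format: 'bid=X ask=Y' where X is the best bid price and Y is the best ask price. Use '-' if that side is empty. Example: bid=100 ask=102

Answer: bid=- ask=-
bid=- ask=102
bid=- ask=-
bid=- ask=95
bid=- ask=95
bid=- ask=95
bid=97 ask=-

Derivation:
After op 1 [order #1] market_buy(qty=6): fills=none; bids=[-] asks=[-]
After op 2 [order #2] limit_sell(price=102, qty=6): fills=none; bids=[-] asks=[#2:6@102]
After op 3 cancel(order #2): fills=none; bids=[-] asks=[-]
After op 4 [order #3] limit_sell(price=95, qty=1): fills=none; bids=[-] asks=[#3:1@95]
After op 5 [order #4] limit_sell(price=96, qty=4): fills=none; bids=[-] asks=[#3:1@95 #4:4@96]
After op 6 [order #5] market_sell(qty=7): fills=none; bids=[-] asks=[#3:1@95 #4:4@96]
After op 7 [order #6] limit_buy(price=97, qty=8): fills=#6x#3:1@95 #6x#4:4@96; bids=[#6:3@97] asks=[-]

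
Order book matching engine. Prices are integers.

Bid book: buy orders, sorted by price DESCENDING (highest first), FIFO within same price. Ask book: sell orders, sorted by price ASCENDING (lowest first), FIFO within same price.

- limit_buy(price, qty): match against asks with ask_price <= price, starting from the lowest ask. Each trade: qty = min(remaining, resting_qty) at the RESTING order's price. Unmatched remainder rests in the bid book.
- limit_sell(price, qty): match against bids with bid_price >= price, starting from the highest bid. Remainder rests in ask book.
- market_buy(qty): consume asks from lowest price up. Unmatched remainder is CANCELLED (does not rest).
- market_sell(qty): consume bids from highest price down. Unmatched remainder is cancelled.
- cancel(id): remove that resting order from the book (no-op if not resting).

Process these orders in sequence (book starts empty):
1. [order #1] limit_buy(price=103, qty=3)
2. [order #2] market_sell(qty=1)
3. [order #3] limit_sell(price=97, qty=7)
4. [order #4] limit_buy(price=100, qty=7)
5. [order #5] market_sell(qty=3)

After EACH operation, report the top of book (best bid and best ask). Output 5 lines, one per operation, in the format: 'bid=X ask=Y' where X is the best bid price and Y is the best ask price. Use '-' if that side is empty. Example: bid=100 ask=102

Answer: bid=103 ask=-
bid=103 ask=-
bid=- ask=97
bid=100 ask=-
bid=- ask=-

Derivation:
After op 1 [order #1] limit_buy(price=103, qty=3): fills=none; bids=[#1:3@103] asks=[-]
After op 2 [order #2] market_sell(qty=1): fills=#1x#2:1@103; bids=[#1:2@103] asks=[-]
After op 3 [order #3] limit_sell(price=97, qty=7): fills=#1x#3:2@103; bids=[-] asks=[#3:5@97]
After op 4 [order #4] limit_buy(price=100, qty=7): fills=#4x#3:5@97; bids=[#4:2@100] asks=[-]
After op 5 [order #5] market_sell(qty=3): fills=#4x#5:2@100; bids=[-] asks=[-]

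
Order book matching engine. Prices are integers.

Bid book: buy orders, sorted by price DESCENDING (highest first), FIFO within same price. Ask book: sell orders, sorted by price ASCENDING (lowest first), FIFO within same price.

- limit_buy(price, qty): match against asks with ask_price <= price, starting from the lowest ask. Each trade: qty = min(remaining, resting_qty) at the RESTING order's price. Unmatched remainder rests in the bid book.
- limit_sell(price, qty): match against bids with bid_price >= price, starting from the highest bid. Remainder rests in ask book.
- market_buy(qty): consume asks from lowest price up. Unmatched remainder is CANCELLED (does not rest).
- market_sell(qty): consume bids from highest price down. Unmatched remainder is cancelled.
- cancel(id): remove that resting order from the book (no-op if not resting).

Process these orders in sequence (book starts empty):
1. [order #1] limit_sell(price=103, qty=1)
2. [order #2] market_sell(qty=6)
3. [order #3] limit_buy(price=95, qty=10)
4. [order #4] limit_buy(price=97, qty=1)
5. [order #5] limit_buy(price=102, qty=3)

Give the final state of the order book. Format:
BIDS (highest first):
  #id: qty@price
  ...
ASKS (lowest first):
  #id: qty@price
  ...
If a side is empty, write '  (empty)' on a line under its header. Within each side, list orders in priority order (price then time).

After op 1 [order #1] limit_sell(price=103, qty=1): fills=none; bids=[-] asks=[#1:1@103]
After op 2 [order #2] market_sell(qty=6): fills=none; bids=[-] asks=[#1:1@103]
After op 3 [order #3] limit_buy(price=95, qty=10): fills=none; bids=[#3:10@95] asks=[#1:1@103]
After op 4 [order #4] limit_buy(price=97, qty=1): fills=none; bids=[#4:1@97 #3:10@95] asks=[#1:1@103]
After op 5 [order #5] limit_buy(price=102, qty=3): fills=none; bids=[#5:3@102 #4:1@97 #3:10@95] asks=[#1:1@103]

Answer: BIDS (highest first):
  #5: 3@102
  #4: 1@97
  #3: 10@95
ASKS (lowest first):
  #1: 1@103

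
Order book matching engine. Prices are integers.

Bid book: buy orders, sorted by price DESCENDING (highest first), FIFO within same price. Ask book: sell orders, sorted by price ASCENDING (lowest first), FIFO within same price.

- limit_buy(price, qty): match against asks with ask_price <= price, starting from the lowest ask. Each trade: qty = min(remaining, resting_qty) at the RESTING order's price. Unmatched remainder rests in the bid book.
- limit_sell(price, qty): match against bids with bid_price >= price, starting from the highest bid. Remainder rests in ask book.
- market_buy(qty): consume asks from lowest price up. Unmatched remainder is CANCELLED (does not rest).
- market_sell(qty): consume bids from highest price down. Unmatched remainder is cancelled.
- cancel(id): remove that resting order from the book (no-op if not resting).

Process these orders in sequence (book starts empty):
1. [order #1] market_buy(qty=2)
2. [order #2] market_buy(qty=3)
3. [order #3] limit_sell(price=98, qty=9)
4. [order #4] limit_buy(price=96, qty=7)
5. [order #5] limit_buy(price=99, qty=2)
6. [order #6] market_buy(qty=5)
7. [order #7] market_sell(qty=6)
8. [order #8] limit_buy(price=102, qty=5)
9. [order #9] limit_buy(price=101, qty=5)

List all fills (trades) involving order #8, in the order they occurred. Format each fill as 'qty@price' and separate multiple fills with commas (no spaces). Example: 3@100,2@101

Answer: 2@98

Derivation:
After op 1 [order #1] market_buy(qty=2): fills=none; bids=[-] asks=[-]
After op 2 [order #2] market_buy(qty=3): fills=none; bids=[-] asks=[-]
After op 3 [order #3] limit_sell(price=98, qty=9): fills=none; bids=[-] asks=[#3:9@98]
After op 4 [order #4] limit_buy(price=96, qty=7): fills=none; bids=[#4:7@96] asks=[#3:9@98]
After op 5 [order #5] limit_buy(price=99, qty=2): fills=#5x#3:2@98; bids=[#4:7@96] asks=[#3:7@98]
After op 6 [order #6] market_buy(qty=5): fills=#6x#3:5@98; bids=[#4:7@96] asks=[#3:2@98]
After op 7 [order #7] market_sell(qty=6): fills=#4x#7:6@96; bids=[#4:1@96] asks=[#3:2@98]
After op 8 [order #8] limit_buy(price=102, qty=5): fills=#8x#3:2@98; bids=[#8:3@102 #4:1@96] asks=[-]
After op 9 [order #9] limit_buy(price=101, qty=5): fills=none; bids=[#8:3@102 #9:5@101 #4:1@96] asks=[-]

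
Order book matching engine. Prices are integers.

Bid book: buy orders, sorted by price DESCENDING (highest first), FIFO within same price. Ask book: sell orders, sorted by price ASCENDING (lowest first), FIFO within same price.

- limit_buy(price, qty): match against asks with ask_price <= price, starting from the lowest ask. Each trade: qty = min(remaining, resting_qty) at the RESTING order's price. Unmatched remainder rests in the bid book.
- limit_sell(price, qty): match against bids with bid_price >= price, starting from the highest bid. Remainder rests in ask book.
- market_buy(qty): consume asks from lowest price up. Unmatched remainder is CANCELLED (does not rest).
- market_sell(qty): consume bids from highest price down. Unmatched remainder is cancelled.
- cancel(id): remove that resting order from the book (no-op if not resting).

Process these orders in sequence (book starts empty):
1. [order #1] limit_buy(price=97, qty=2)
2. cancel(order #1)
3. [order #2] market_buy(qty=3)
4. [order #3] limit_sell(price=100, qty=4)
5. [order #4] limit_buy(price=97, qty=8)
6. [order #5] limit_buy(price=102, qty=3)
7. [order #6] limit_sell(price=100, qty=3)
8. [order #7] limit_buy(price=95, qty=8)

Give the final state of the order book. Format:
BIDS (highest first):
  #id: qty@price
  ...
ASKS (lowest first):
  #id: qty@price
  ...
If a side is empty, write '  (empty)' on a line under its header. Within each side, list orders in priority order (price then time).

After op 1 [order #1] limit_buy(price=97, qty=2): fills=none; bids=[#1:2@97] asks=[-]
After op 2 cancel(order #1): fills=none; bids=[-] asks=[-]
After op 3 [order #2] market_buy(qty=3): fills=none; bids=[-] asks=[-]
After op 4 [order #3] limit_sell(price=100, qty=4): fills=none; bids=[-] asks=[#3:4@100]
After op 5 [order #4] limit_buy(price=97, qty=8): fills=none; bids=[#4:8@97] asks=[#3:4@100]
After op 6 [order #5] limit_buy(price=102, qty=3): fills=#5x#3:3@100; bids=[#4:8@97] asks=[#3:1@100]
After op 7 [order #6] limit_sell(price=100, qty=3): fills=none; bids=[#4:8@97] asks=[#3:1@100 #6:3@100]
After op 8 [order #7] limit_buy(price=95, qty=8): fills=none; bids=[#4:8@97 #7:8@95] asks=[#3:1@100 #6:3@100]

Answer: BIDS (highest first):
  #4: 8@97
  #7: 8@95
ASKS (lowest first):
  #3: 1@100
  #6: 3@100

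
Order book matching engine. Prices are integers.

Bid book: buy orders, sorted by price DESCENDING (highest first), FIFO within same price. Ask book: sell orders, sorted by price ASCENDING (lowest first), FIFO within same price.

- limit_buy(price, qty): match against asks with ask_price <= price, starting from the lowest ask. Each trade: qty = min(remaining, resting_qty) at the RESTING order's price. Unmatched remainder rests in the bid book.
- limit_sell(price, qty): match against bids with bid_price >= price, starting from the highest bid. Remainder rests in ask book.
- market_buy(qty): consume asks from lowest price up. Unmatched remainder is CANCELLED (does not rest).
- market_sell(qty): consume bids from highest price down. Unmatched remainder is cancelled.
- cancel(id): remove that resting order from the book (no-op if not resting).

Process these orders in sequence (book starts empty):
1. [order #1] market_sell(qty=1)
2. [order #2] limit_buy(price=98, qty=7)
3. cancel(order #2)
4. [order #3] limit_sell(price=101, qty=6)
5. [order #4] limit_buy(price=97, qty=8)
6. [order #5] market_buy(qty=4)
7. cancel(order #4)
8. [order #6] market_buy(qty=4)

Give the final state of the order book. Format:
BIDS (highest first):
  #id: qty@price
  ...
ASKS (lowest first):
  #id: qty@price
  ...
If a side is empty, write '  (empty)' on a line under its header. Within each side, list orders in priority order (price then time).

After op 1 [order #1] market_sell(qty=1): fills=none; bids=[-] asks=[-]
After op 2 [order #2] limit_buy(price=98, qty=7): fills=none; bids=[#2:7@98] asks=[-]
After op 3 cancel(order #2): fills=none; bids=[-] asks=[-]
After op 4 [order #3] limit_sell(price=101, qty=6): fills=none; bids=[-] asks=[#3:6@101]
After op 5 [order #4] limit_buy(price=97, qty=8): fills=none; bids=[#4:8@97] asks=[#3:6@101]
After op 6 [order #5] market_buy(qty=4): fills=#5x#3:4@101; bids=[#4:8@97] asks=[#3:2@101]
After op 7 cancel(order #4): fills=none; bids=[-] asks=[#3:2@101]
After op 8 [order #6] market_buy(qty=4): fills=#6x#3:2@101; bids=[-] asks=[-]

Answer: BIDS (highest first):
  (empty)
ASKS (lowest first):
  (empty)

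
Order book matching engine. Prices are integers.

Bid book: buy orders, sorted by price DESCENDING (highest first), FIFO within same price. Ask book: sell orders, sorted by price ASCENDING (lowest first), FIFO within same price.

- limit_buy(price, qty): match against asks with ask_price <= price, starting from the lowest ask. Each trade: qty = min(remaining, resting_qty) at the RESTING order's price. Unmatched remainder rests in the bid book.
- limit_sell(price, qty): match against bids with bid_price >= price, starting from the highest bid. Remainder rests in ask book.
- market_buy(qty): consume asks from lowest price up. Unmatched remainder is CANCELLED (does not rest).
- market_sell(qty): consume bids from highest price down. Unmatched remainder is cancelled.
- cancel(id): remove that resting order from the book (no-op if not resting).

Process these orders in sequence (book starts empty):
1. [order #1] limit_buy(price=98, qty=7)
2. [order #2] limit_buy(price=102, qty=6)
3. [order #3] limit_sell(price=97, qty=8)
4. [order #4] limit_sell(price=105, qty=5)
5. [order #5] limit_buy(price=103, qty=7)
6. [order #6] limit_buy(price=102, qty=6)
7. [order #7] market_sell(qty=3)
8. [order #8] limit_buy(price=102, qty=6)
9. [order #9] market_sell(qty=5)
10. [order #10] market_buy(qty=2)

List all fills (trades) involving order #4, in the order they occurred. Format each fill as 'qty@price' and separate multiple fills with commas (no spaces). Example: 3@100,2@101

Answer: 2@105

Derivation:
After op 1 [order #1] limit_buy(price=98, qty=7): fills=none; bids=[#1:7@98] asks=[-]
After op 2 [order #2] limit_buy(price=102, qty=6): fills=none; bids=[#2:6@102 #1:7@98] asks=[-]
After op 3 [order #3] limit_sell(price=97, qty=8): fills=#2x#3:6@102 #1x#3:2@98; bids=[#1:5@98] asks=[-]
After op 4 [order #4] limit_sell(price=105, qty=5): fills=none; bids=[#1:5@98] asks=[#4:5@105]
After op 5 [order #5] limit_buy(price=103, qty=7): fills=none; bids=[#5:7@103 #1:5@98] asks=[#4:5@105]
After op 6 [order #6] limit_buy(price=102, qty=6): fills=none; bids=[#5:7@103 #6:6@102 #1:5@98] asks=[#4:5@105]
After op 7 [order #7] market_sell(qty=3): fills=#5x#7:3@103; bids=[#5:4@103 #6:6@102 #1:5@98] asks=[#4:5@105]
After op 8 [order #8] limit_buy(price=102, qty=6): fills=none; bids=[#5:4@103 #6:6@102 #8:6@102 #1:5@98] asks=[#4:5@105]
After op 9 [order #9] market_sell(qty=5): fills=#5x#9:4@103 #6x#9:1@102; bids=[#6:5@102 #8:6@102 #1:5@98] asks=[#4:5@105]
After op 10 [order #10] market_buy(qty=2): fills=#10x#4:2@105; bids=[#6:5@102 #8:6@102 #1:5@98] asks=[#4:3@105]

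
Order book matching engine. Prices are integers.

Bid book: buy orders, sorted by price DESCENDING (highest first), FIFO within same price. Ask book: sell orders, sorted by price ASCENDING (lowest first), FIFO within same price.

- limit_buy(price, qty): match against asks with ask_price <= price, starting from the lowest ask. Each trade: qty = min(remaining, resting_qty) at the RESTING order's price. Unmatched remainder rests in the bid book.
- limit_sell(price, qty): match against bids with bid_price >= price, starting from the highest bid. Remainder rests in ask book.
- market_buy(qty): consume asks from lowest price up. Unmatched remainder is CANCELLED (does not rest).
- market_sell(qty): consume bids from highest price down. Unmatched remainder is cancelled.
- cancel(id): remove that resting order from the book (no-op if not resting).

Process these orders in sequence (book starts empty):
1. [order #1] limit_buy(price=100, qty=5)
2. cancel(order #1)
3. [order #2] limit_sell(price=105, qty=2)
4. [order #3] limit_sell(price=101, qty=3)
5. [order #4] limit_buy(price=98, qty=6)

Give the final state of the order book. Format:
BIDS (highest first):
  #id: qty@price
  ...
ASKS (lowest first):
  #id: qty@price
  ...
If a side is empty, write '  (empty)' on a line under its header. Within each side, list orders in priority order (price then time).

Answer: BIDS (highest first):
  #4: 6@98
ASKS (lowest first):
  #3: 3@101
  #2: 2@105

Derivation:
After op 1 [order #1] limit_buy(price=100, qty=5): fills=none; bids=[#1:5@100] asks=[-]
After op 2 cancel(order #1): fills=none; bids=[-] asks=[-]
After op 3 [order #2] limit_sell(price=105, qty=2): fills=none; bids=[-] asks=[#2:2@105]
After op 4 [order #3] limit_sell(price=101, qty=3): fills=none; bids=[-] asks=[#3:3@101 #2:2@105]
After op 5 [order #4] limit_buy(price=98, qty=6): fills=none; bids=[#4:6@98] asks=[#3:3@101 #2:2@105]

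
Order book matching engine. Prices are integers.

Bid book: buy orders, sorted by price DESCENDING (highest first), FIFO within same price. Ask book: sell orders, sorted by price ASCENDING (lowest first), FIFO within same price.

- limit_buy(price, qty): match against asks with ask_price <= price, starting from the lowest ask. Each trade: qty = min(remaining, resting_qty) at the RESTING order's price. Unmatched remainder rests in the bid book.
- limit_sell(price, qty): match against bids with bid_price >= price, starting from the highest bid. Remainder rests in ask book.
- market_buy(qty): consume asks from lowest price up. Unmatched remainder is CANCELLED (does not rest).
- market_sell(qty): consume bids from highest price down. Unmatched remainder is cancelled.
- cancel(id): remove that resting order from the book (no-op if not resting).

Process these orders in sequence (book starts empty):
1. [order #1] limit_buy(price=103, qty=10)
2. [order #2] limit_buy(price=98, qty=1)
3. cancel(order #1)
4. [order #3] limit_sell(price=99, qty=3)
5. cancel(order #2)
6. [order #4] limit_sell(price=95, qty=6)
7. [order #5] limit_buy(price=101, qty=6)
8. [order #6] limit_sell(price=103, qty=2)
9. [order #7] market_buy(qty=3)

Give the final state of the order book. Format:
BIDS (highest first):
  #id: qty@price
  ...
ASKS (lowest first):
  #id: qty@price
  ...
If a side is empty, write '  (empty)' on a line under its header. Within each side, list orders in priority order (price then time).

After op 1 [order #1] limit_buy(price=103, qty=10): fills=none; bids=[#1:10@103] asks=[-]
After op 2 [order #2] limit_buy(price=98, qty=1): fills=none; bids=[#1:10@103 #2:1@98] asks=[-]
After op 3 cancel(order #1): fills=none; bids=[#2:1@98] asks=[-]
After op 4 [order #3] limit_sell(price=99, qty=3): fills=none; bids=[#2:1@98] asks=[#3:3@99]
After op 5 cancel(order #2): fills=none; bids=[-] asks=[#3:3@99]
After op 6 [order #4] limit_sell(price=95, qty=6): fills=none; bids=[-] asks=[#4:6@95 #3:3@99]
After op 7 [order #5] limit_buy(price=101, qty=6): fills=#5x#4:6@95; bids=[-] asks=[#3:3@99]
After op 8 [order #6] limit_sell(price=103, qty=2): fills=none; bids=[-] asks=[#3:3@99 #6:2@103]
After op 9 [order #7] market_buy(qty=3): fills=#7x#3:3@99; bids=[-] asks=[#6:2@103]

Answer: BIDS (highest first):
  (empty)
ASKS (lowest first):
  #6: 2@103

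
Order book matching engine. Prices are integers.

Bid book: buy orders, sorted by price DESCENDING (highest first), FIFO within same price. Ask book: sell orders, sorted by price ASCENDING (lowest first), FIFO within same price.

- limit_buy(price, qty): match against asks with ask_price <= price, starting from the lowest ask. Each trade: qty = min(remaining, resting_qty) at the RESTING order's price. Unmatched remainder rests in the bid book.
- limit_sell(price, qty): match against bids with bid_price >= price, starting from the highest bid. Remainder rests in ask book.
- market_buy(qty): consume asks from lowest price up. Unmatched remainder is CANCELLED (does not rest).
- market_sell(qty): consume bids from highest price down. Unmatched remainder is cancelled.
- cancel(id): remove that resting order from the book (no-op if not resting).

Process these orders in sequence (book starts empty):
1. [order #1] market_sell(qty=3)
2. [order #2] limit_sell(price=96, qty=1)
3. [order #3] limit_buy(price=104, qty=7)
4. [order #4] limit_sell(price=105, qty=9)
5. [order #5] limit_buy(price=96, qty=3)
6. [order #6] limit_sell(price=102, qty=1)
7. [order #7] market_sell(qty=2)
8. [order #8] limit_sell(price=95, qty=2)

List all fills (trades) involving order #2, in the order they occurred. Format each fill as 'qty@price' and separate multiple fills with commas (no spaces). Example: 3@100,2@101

Answer: 1@96

Derivation:
After op 1 [order #1] market_sell(qty=3): fills=none; bids=[-] asks=[-]
After op 2 [order #2] limit_sell(price=96, qty=1): fills=none; bids=[-] asks=[#2:1@96]
After op 3 [order #3] limit_buy(price=104, qty=7): fills=#3x#2:1@96; bids=[#3:6@104] asks=[-]
After op 4 [order #4] limit_sell(price=105, qty=9): fills=none; bids=[#3:6@104] asks=[#4:9@105]
After op 5 [order #5] limit_buy(price=96, qty=3): fills=none; bids=[#3:6@104 #5:3@96] asks=[#4:9@105]
After op 6 [order #6] limit_sell(price=102, qty=1): fills=#3x#6:1@104; bids=[#3:5@104 #5:3@96] asks=[#4:9@105]
After op 7 [order #7] market_sell(qty=2): fills=#3x#7:2@104; bids=[#3:3@104 #5:3@96] asks=[#4:9@105]
After op 8 [order #8] limit_sell(price=95, qty=2): fills=#3x#8:2@104; bids=[#3:1@104 #5:3@96] asks=[#4:9@105]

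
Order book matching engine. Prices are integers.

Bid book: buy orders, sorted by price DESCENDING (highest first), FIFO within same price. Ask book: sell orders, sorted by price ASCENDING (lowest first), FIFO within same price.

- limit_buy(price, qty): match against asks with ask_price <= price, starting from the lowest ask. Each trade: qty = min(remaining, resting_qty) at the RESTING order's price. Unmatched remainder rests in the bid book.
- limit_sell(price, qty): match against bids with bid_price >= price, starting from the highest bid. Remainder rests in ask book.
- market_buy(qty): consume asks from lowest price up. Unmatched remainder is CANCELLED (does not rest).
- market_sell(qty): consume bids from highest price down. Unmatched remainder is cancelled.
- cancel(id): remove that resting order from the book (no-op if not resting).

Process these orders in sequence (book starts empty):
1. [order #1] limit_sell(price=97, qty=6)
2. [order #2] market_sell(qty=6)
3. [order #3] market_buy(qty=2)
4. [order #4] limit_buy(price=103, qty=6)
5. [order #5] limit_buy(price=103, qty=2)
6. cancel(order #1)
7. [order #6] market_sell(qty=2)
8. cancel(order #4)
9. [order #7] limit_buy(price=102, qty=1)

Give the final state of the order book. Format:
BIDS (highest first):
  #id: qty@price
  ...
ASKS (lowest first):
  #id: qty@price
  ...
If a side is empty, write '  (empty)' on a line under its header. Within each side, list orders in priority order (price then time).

After op 1 [order #1] limit_sell(price=97, qty=6): fills=none; bids=[-] asks=[#1:6@97]
After op 2 [order #2] market_sell(qty=6): fills=none; bids=[-] asks=[#1:6@97]
After op 3 [order #3] market_buy(qty=2): fills=#3x#1:2@97; bids=[-] asks=[#1:4@97]
After op 4 [order #4] limit_buy(price=103, qty=6): fills=#4x#1:4@97; bids=[#4:2@103] asks=[-]
After op 5 [order #5] limit_buy(price=103, qty=2): fills=none; bids=[#4:2@103 #5:2@103] asks=[-]
After op 6 cancel(order #1): fills=none; bids=[#4:2@103 #5:2@103] asks=[-]
After op 7 [order #6] market_sell(qty=2): fills=#4x#6:2@103; bids=[#5:2@103] asks=[-]
After op 8 cancel(order #4): fills=none; bids=[#5:2@103] asks=[-]
After op 9 [order #7] limit_buy(price=102, qty=1): fills=none; bids=[#5:2@103 #7:1@102] asks=[-]

Answer: BIDS (highest first):
  #5: 2@103
  #7: 1@102
ASKS (lowest first):
  (empty)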